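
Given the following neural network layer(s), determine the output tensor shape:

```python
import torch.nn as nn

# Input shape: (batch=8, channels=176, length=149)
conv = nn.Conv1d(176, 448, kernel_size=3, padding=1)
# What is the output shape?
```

Input: (8, 176, 149) -> Output: (8, 448, 149)

Answer: (8, 448, 149)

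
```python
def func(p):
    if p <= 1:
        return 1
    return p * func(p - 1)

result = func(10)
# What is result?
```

func(10) = 10 * 9 * 8 * 7 * 6 * 5 * 4 * 3 * 2 * 1 = 3628800

Answer: 3628800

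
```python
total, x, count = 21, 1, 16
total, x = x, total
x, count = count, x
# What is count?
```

Trace:
`total, x, count = 21, 1, 16` → total = 21; x = 1; count = 16
`total, x = x, total` → total = 1; x = 21
`x, count = count, x` → x = 16; count = 21
So count = 21

Answer: 21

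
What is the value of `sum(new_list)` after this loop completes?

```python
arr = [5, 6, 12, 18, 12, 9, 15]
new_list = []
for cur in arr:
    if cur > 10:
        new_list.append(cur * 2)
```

Sum of doubled values > 10
`new_list` takes the values: [] → [24] → [24, 36] → [24, 36, 24] → [24, 36, 24, 30]
So `sum(new_list)` = 114

Answer: 114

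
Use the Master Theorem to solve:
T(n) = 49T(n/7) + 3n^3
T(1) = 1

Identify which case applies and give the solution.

a=49, b=7, f(n)=3n^3. log_7(49) = 2. Since c=3 > 2 and the regularity condition holds (49(n/7)^3 = (49/7^3)n^3 with 49/7^3 < 1), Case 3 applies: T(n) = Θ(f(n)) = O(n^3).

Answer: O(n^3) - Case 3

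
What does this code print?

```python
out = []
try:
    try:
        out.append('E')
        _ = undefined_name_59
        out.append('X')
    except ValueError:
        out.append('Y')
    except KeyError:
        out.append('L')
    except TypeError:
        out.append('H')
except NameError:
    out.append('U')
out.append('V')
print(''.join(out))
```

Execution trace: 'E' (try body) → 'U' (outer except NameError) → 'V' (after the try/except). Output: EUV

Answer: EUV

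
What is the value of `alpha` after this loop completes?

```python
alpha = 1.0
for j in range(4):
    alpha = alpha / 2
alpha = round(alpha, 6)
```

Halving LR 4 times: 1 / 2^4
`alpha` takes the values: 1.0 → 0.5 → 0.25 → 0.125 → 0.0625

Answer: 0.0625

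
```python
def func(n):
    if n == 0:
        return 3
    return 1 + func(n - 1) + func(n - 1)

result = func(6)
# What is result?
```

func(n) = 1 + 2·func(n-1), func(0)=3. Closed form: (3+1)·2^6 - 1 = 255.

Answer: 255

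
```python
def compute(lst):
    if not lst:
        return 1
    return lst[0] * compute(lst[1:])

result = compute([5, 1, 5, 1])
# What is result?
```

Product over [5, 1, 5, 1] = 5 * 1 * 5 * 1 = 25

Answer: 25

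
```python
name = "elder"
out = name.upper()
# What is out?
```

Trace:
`name = "elder"` → name = 'elder'
`out = name.upper()` → out = 'ELDER'
So out = 'ELDER'

Answer: 'ELDER'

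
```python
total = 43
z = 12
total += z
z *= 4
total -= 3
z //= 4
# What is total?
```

Trace:
`total = 43` → total = 43
`z = 12` → z = 12
`total += z` → total = 55
`z *= 4` → z = 48
`total -= 3` → total = 52
`z //= 4` → z = 12
So total = 52

Answer: 52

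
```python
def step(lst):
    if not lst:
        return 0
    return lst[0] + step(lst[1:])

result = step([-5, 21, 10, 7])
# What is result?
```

(-5) + 21 + 10 + 7 + 0 = 33

Answer: 33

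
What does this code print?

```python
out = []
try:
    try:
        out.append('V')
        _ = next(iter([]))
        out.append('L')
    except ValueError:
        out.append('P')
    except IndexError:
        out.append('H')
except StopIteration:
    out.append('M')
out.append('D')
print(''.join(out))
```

Execution trace: 'V' (try body) → 'M' (outer except StopIteration) → 'D' (after the try/except). Output: VMD

Answer: VMD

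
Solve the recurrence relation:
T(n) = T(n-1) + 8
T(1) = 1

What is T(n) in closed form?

Unrolling: T(n) = T(1) + 8·(n-1) = 1 + 8(n-1) = 8n - 7.

Answer: T(n) = 8n - 7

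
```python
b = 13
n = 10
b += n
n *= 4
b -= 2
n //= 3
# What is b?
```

Trace:
`b = 13` → b = 13
`n = 10` → n = 10
`b += n` → b = 23
`n *= 4` → n = 40
`b -= 2` → b = 21
`n //= 3` → n = 13
So b = 21

Answer: 21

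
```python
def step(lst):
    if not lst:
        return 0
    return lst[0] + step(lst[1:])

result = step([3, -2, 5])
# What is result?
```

3 + (-2) + 5 + 0 = 6

Answer: 6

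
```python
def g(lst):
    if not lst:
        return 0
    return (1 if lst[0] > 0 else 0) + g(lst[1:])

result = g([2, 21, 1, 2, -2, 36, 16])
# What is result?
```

Count of positive elements in [2, 21, 1, 2, -2, 36, 16] = 6

Answer: 6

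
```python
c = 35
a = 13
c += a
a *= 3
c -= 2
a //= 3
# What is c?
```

Trace:
`c = 35` → c = 35
`a = 13` → a = 13
`c += a` → c = 48
`a *= 3` → a = 39
`c -= 2` → c = 46
`a //= 3` → a = 13
So c = 46

Answer: 46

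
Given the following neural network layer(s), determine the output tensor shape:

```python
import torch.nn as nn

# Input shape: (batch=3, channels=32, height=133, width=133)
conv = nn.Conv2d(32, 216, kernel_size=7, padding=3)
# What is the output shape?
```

Input: (3, 32, 133, 133) -> Output: (3, 216, 133, 133)

Answer: (3, 216, 133, 133)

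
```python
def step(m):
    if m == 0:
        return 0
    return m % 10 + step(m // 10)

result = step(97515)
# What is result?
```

Sum of digits of 97515: 5 + 1 + 5 + 7 + 9 = 27

Answer: 27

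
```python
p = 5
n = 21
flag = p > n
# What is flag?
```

Trace:
`p = 5` → p = 5
`n = 21` → n = 21
`flag = p > n` → flag = False
So flag = False

Answer: False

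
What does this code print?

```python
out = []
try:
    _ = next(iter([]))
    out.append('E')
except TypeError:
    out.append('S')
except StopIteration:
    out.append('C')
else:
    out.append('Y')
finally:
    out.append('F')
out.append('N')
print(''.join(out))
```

Execution trace: 'C' (except StopIteration) → 'F' (finally) → 'N' (after the try/except). Output: CFN

Answer: CFN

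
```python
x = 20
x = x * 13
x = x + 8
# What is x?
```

Trace:
`x = 20` → x = 20
`x = x * 13` → x = 260
`x = x + 8` → x = 268
So x = 268

Answer: 268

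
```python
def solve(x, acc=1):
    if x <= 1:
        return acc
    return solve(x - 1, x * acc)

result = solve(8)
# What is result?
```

Accumulator trace (n, acc): (8, 1) -> (7, 8) -> (6, 56) -> (5, 336) -> (4, 1680) -> (3, 6720) -> (2, 20160) -> (1, 40320) -> return 40320

Answer: 40320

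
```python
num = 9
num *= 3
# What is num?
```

Trace:
`num = 9` → num = 9
`num *= 3` → num = 27
So num = 27

Answer: 27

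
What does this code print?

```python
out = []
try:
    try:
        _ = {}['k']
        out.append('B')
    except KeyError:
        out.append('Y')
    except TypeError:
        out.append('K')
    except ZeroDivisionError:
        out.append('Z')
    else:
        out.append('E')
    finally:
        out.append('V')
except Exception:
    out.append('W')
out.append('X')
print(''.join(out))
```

Execution trace: 'Y' (inner except KeyError) → 'V' (inner finally) → 'X' (after the try/except). Output: YVX

Answer: YVX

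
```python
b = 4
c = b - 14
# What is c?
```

Trace:
`b = 4` → b = 4
`c = b - 14` → c = -10
So c = -10

Answer: -10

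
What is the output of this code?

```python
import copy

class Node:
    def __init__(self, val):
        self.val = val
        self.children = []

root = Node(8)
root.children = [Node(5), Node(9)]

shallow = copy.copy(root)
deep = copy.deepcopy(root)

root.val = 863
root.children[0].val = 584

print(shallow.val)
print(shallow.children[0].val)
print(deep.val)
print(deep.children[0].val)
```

Key concept: deep copy with custom objects.
Step by step:
`root = Node(8)` → root = Node(val=8, children=[])
`root.children = [Node(5), Node(9)]` → root = Node(val=8, children=[Node(val=5, children=[]), Node(val=9, children=[])])
`shallow = copy.copy(root)` → shallow = Node(val=8, children=[Node(val=5, children=[]), Node(val=9, children=[])])
`deep = copy.deepcopy(root)` → deep = Node(val=8, children=[Node(val=5, children=[]), Node(val=9, children=[])])
`root.val = 863` → root = Node(val=863, children=[Node(val=5, children=[]), Node(val=9, children=[])])
`root.children[0].val = 584` → root = Node(val=863, children=[Node(val=584, children=[]), Node(val=9, children=[])]); shallow = Node(val=8, children=[Node(val=584, children=[]), Node(val=9, children=[])])
`print(shallow.val)` → prints 8
`print(shallow.children[0].val)` → prints 584
`print(deep.val)` → prints 8
`print(deep.children[0].val)` → prints 5

Answer:
8
584
8
5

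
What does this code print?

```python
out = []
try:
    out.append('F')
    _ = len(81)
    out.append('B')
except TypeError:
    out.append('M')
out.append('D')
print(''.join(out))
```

Execution trace: 'F' (try body) → 'M' (except TypeError) → 'D' (after the try/except). Output: FMD

Answer: FMD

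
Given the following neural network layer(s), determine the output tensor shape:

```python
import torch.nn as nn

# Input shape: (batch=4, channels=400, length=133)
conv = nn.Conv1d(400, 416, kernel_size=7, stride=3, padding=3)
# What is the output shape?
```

Input: (4, 400, 133) -> Output: (4, 416, 45)

Answer: (4, 416, 45)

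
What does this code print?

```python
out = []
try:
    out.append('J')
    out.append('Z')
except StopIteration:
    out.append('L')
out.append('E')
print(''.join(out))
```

Execution trace: 'J' (try body) → 'Z' (try body, no exception) → 'E' (after the try/except). Output: JZE

Answer: JZE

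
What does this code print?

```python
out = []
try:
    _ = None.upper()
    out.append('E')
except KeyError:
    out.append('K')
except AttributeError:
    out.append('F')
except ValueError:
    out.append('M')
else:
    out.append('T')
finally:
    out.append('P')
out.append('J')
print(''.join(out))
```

Execution trace: 'F' (except AttributeError) → 'P' (finally) → 'J' (after the try/except). Output: FPJ

Answer: FPJ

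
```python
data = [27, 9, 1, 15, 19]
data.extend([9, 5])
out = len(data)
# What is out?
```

Trace:
`data = [27, 9, 1, 15, 19]` → data = [27, 9, 1, 15, 19]
`data.extend([9, 5])` → data = [27, 9, 1, 15, 19, 9, 5]
`out = len(data)` → out = 7
So out = 7

Answer: 7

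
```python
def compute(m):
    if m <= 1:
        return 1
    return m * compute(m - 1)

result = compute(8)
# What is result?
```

compute(8) = 8 * 7 * 6 * 5 * 4 * 3 * 2 * 1 = 40320

Answer: 40320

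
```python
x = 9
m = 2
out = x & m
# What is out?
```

Trace:
`x = 9` → x = 9
`m = 2` → m = 2
`out = x & m` → out = 0
So out = 0

Answer: 0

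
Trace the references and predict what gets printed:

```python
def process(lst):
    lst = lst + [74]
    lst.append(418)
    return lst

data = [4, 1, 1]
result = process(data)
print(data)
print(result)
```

Key concept: rebinding parameter vs mutation.
Step by step:
`data = [4, 1, 1]` → data = [4, 1, 1]
`result = process(data)` → result = [4, 1, 1, 74, 418]
`print(data)` → prints [4, 1, 1]
`print(result)` → prints [4, 1, 1, 74, 418]

Answer:
[4, 1, 1]
[4, 1, 1, 74, 418]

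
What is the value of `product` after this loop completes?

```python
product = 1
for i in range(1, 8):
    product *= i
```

7! = 5040
`product` takes the values: 1 → 2 → 6 → 24 → 120 → 720 → 5040

Answer: 5040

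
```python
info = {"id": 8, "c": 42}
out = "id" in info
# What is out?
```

Trace:
`info = {"id": 8, "c": 42}` → info = {'id': 8, 'c': 42}
`out = "id" in info` → out = True
So out = True

Answer: True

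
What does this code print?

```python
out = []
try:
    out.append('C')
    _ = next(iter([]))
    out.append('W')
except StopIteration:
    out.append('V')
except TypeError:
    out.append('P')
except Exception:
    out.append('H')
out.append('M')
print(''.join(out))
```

Execution trace: 'C' (try body) → 'V' (except StopIteration) → 'M' (after the try/except). Output: CVM

Answer: CVM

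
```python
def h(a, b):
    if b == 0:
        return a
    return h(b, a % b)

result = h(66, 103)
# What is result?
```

h(66, 103) -> h(103, 66) -> h(66, 37) -> h(37, 29) -> h(29, 8) -> h(8, 5) -> h(5, 3) -> h(3, 2) -> h(2, 1) -> h(1, 0) -> 1

Answer: 1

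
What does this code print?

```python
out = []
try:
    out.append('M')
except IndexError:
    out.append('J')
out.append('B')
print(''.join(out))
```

Execution trace: 'M' (try body, no exception) → 'B' (after the try/except). Output: MB

Answer: MB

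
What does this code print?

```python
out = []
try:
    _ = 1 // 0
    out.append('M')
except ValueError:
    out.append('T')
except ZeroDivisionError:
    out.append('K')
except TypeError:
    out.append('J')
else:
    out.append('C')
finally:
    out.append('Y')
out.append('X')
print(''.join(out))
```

Execution trace: 'K' (except ZeroDivisionError) → 'Y' (finally) → 'X' (after the try/except). Output: KYX

Answer: KYX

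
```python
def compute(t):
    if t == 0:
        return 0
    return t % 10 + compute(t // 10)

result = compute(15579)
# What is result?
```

Sum of digits of 15579: 9 + 7 + 5 + 5 + 1 = 27

Answer: 27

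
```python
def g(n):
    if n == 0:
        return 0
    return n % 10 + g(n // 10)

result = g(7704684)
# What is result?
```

Sum of digits of 7704684: 4 + 8 + 6 + 4 + 0 + 7 + 7 = 36

Answer: 36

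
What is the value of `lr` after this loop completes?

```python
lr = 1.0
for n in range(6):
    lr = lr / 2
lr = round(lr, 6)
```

Halving LR 6 times: 1 / 2^6
`lr` takes the values: 1.0 → 0.5 → 0.25 → 0.125 → 0.0625 → 0.03125 → 0.015625

Answer: 0.015625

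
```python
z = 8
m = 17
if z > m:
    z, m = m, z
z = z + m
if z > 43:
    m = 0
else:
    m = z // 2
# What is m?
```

Trace:
`z = 8` → z = 8
`m = 17` → m = 17
`if z > m: ...` → z > m is False → no variable changes
`z = z + m` → z = 25
`if z > 43: ...` → z > 43 is False, take else branch → m = 12
So m = 12

Answer: 12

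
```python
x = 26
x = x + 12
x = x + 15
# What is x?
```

Trace:
`x = 26` → x = 26
`x = x + 12` → x = 38
`x = x + 15` → x = 53
So x = 53

Answer: 53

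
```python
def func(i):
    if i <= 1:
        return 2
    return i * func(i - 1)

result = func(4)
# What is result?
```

func(4) = 4 * 3 * 2 * 2 = 48

Answer: 48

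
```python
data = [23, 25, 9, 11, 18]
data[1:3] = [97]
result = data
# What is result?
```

Trace:
`data = [23, 25, 9, 11, 18]` → data = [23, 25, 9, 11, 18]
`data[1:3] = [97]` → data = [23, 97, 11, 18]
`result = data` → result = [23, 97, 11, 18]
So result = [23, 97, 11, 18]

Answer: [23, 97, 11, 18]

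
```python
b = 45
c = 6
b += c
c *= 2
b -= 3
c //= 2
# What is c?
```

Trace:
`b = 45` → b = 45
`c = 6` → c = 6
`b += c` → b = 51
`c *= 2` → c = 12
`b -= 3` → b = 48
`c //= 2` → c = 6
So c = 6

Answer: 6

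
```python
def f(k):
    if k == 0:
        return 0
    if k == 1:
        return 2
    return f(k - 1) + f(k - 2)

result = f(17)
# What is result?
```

Build up from base cases: f(0)=0, f(1)=2, f(2)=2, f(3)=4, f(4)=6, f(5)=10, f(6)=16, ..., f(17)=3194

Answer: 3194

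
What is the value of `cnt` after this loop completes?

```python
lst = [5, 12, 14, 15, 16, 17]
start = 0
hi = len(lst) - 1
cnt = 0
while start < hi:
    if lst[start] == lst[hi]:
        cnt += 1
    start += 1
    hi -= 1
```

Count matching pairs from ends
`cnt` takes the values: 0

Answer: 0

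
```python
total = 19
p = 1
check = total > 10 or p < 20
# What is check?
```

Trace:
`total = 19` → total = 19
`p = 1` → p = 1
`check = total > 10 or p < 20` → check = True
So check = True

Answer: True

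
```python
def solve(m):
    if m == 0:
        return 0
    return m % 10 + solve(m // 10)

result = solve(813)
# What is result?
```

Sum of digits of 813: 3 + 1 + 8 = 12

Answer: 12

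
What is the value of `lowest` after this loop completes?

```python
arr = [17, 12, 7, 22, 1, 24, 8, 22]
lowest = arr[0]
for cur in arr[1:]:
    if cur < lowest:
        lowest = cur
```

Minimum of [17, 12, 7, 22, 1, 24, 8, 22]
`lowest` takes the values: 17 → 12 → 7 → 1

Answer: 1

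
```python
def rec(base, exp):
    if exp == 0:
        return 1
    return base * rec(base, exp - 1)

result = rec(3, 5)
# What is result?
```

rec(3, 5) = 3 * 3 * 3 * 3 * 3 = 243

Answer: 243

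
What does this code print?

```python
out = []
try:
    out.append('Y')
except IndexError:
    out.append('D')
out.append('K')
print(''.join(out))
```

Execution trace: 'Y' (try body, no exception) → 'K' (after the try/except). Output: YK

Answer: YK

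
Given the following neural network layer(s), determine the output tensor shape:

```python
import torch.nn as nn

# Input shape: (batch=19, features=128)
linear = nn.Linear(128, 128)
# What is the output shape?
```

Input: (19, 128) -> Output: (19, 128)

Answer: (19, 128)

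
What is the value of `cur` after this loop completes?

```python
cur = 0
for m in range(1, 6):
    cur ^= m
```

XOR of 1 to 5
`cur` takes the values: 0 → 1 → 3 → 0 → 4 → 1

Answer: 1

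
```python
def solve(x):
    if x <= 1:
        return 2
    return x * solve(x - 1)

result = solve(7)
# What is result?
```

solve(7) = 7 * 6 * 5 * 4 * 3 * 2 * 2 = 10080

Answer: 10080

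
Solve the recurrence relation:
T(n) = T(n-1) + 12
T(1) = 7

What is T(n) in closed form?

Unrolling: T(n) = T(1) + 12·(n-1) = 7 + 12(n-1) = 12n - 5.

Answer: T(n) = 12n - 5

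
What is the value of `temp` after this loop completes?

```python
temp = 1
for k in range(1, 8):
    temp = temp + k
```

Start at 1, add 1 through 7
`temp` takes the values: 1 → 2 → 4 → 7 → 11 → 16 → 22 → 29

Answer: 29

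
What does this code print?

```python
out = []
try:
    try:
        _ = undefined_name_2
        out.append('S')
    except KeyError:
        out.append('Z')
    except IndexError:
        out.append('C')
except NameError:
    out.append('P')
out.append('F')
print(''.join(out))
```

Execution trace: 'P' (outer except NameError) → 'F' (after the try/except). Output: PF

Answer: PF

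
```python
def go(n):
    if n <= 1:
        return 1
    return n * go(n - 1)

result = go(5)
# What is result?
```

go(5) = 5 * 4 * 3 * 2 * 1 = 120

Answer: 120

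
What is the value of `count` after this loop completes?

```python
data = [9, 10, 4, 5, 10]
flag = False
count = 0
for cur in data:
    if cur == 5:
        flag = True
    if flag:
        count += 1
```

Count elements after first 5 in [9, 10, 4, 5, 10]
`count` takes the values: 0 → 1 → 2

Answer: 2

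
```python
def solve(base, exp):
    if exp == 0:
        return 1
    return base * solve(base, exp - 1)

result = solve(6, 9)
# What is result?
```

solve(6, 9) = 6 * 6 * 6 * 6 * 6 * 6 * 6 * 6 * 6 = 10077696

Answer: 10077696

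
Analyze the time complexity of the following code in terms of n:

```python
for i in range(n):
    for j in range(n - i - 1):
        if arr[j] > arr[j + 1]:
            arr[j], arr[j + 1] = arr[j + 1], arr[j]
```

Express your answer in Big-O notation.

This is Bubble sort. Time complexity: O(n²).

Answer: O(n²)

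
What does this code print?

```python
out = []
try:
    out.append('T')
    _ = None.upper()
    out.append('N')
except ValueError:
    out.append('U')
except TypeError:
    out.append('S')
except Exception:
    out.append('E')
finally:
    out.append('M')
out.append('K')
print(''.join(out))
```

Execution trace: 'T' (try body) → 'E' (except Exception) → 'M' (finally) → 'K' (after the try/except). Output: TEMK

Answer: TEMK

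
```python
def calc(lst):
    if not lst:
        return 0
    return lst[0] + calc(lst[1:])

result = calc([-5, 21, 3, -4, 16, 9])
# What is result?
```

(-5) + 21 + 3 + (-4) + 16 + 9 + 0 = 40

Answer: 40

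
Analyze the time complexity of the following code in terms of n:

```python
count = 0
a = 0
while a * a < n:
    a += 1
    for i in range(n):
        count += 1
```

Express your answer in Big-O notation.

Each loop level contributes: √n × n. Multiplying the contributions gives O(n√n).

Answer: O(n√n)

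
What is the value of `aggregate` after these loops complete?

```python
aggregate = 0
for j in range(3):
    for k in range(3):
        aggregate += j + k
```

Sum of all j+k for j,k in 3x3
`aggregate` takes the values: 0 → 1 → 3 → 4 → 6 → 9 → 11 → 14 → 18

Answer: 18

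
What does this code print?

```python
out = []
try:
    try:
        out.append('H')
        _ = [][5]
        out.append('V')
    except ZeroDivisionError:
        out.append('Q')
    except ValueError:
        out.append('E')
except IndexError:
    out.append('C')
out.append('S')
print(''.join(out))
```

Execution trace: 'H' (inner try body) → 'C' (outer except IndexError) → 'S' (after the try/except). Output: HCS

Answer: HCS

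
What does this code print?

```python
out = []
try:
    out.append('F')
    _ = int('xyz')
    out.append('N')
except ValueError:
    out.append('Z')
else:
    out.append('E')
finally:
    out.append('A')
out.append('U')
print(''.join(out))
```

Execution trace: 'F' (try body) → 'Z' (except ValueError) → 'A' (finally) → 'U' (after the try/except). Output: FZAU

Answer: FZAU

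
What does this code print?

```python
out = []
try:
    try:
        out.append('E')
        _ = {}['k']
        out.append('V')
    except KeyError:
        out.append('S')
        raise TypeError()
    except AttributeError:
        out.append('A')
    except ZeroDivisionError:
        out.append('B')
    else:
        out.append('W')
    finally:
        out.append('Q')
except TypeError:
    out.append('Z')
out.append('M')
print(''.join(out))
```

Execution trace: 'E' (inner try body) → 'S' (inner except KeyError) → 'Q' (inner finally) → 'Z' (outer except TypeError) → 'M' (after the try/except). Output: ESQZM

Answer: ESQZM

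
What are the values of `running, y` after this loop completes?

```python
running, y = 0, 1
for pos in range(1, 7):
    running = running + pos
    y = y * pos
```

Sum and factorial of 1 to 6
`running, y` takes the values: (0, 1) → (1, 1) → (3, 1) → (3, 2) → (6, 2) → (6, 6) → (10, 6) → (10, 24) → (15, 24) → (15, 120) → (21, 120) → (21, 720)

Answer: 21, 720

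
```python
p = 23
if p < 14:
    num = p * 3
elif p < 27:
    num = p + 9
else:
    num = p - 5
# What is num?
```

Trace:
`p = 23` → p = 23
`if p < 14: ...` → p < 14 is False, p < 27 is True → num = 32
So num = 32

Answer: 32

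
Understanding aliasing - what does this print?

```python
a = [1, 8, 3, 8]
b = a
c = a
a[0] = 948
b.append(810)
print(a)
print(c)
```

Key concept: multiple aliases.
Step by step:
`a = [1, 8, 3, 8]` → a = [1, 8, 3, 8]
`b = a` → b = [1, 8, 3, 8] (same object as a)
`c = a` → c = [1, 8, 3, 8] (same object as a, b)
`a[0] = 948` → a = [948, 8, 3, 8] (same object as b, c); b = [948, 8, 3, 8] (same object as a, c); c = [948, 8, 3, 8] (same object as a, b)
`b.append(810)` → a = [948, 8, 3, 8, 810] (same object as b, c); b = [948, 8, 3, 8, 810] (same object as a, c); c = [948, 8, 3, 8, 810] (same object as a, b)
`print(a)` → prints [948, 8, 3, 8, 810]
`print(c)` → prints [948, 8, 3, 8, 810]

Answer:
[948, 8, 3, 8, 810]
[948, 8, 3, 8, 810]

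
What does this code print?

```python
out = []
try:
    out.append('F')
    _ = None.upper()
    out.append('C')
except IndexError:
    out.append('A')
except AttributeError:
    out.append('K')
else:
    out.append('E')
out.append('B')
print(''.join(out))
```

Execution trace: 'F' (try body) → 'K' (except AttributeError) → 'B' (after the try/except). Output: FKB

Answer: FKB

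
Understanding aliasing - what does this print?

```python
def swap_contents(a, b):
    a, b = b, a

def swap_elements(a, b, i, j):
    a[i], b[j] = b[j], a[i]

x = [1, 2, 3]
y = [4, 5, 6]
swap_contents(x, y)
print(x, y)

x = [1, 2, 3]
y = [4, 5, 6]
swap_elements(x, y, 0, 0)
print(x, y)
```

Key concept: parameter rebinding vs mutation.
Step by step:
`x = [1, 2, 3]` → x = [1, 2, 3]
`y = [4, 5, 6]` → y = [4, 5, 6]
`swap_contents(x, y)` → no visible change to tracked variables
`print(x, y)` → prints [1, 2, 3] [4, 5, 6]
`x = [1, 2, 3]` → x = [1, 2, 3]
`y = [4, 5, 6]` → y = [4, 5, 6]
`swap_elements(x, y, 0, 0)` → x = [4, 2, 3]; y = [1, 5, 6]
`print(x, y)` → prints [4, 2, 3] [1, 5, 6]

Answer:
[1, 2, 3] [4, 5, 6]
[4, 2, 3] [1, 5, 6]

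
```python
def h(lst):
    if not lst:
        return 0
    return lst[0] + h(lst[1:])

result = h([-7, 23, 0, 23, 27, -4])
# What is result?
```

(-7) + 23 + 0 + 23 + 27 + (-4) + 0 = 62

Answer: 62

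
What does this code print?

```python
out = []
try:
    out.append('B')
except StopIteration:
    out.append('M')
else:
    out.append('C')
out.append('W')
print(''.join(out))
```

Execution trace: 'B' (try body, no exception) → 'C' (else) → 'W' (after the try/except). Output: BCW

Answer: BCW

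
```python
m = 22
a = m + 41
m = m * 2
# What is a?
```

Trace:
`m = 22` → m = 22
`a = m + 41` → a = 63
`m = m * 2` → m = 44
So a = 63

Answer: 63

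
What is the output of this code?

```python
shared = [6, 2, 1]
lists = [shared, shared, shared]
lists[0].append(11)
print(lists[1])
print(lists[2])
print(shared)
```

Key concept: list of same reference.
Step by step:
`shared = [6, 2, 1]` → shared = [6, 2, 1]
`lists = [shared, shared, shared]` → lists = [[6, 2, 1], [6, 2, 1], [6, 2, 1]]
`lists[0].append(11)` → shared = [6, 2, 1, 11]; lists = [[6, 2, 1, 11], [6, 2, 1, 11], [6, 2, 1, 11]]
`print(lists[1])` → prints [6, 2, 1, 11]
`print(lists[2])` → prints [6, 2, 1, 11]
`print(shared)` → prints [6, 2, 1, 11]

Answer:
[6, 2, 1, 11]
[6, 2, 1, 11]
[6, 2, 1, 11]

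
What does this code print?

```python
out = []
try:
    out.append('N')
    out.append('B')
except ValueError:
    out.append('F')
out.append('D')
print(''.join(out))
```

Execution trace: 'N' (try body) → 'B' (try body, no exception) → 'D' (after the try/except). Output: NBD

Answer: NBD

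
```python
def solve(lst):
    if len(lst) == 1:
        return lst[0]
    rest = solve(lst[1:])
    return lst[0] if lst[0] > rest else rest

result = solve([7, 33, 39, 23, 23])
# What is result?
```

Recursive max over [7, 33, 39, 23, 23] = 39

Answer: 39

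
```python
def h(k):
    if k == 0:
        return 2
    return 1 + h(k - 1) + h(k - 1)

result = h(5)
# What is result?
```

h(k) = 1 + 2·h(k-1), h(0)=2. Closed form: (2+1)·2^5 - 1 = 95.

Answer: 95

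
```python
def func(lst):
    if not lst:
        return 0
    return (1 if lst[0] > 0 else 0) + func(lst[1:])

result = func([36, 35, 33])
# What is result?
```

Count of positive elements in [36, 35, 33] = 3

Answer: 3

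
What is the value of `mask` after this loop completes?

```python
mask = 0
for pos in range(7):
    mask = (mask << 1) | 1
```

Build 7 consecutive 1-bits: 0b1111111
`mask` takes the values: 0 → 1 → 3 → 7 → 15 → 31 → 63 → 127

Answer: 127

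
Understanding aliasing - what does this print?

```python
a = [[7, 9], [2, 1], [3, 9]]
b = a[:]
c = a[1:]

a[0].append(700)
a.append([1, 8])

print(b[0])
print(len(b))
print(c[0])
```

Key concept: slice with nested mutation.
Step by step:
`a = [[7, 9], [2, 1], [3, 9]]` → a = [[7, 9], [2, 1], [3, 9]]
`b = a[:]` → b = [[7, 9], [2, 1], [3, 9]]
`c = a[1:]` → c = [[2, 1], [3, 9]]
`a[0].append(700)` → a = [[7, 9, 700], [2, 1], [3, 9]]; b = [[7, 9, 700], [2, 1], [3, 9]]
`a.append([1, 8])` → a = [[7, 9, 700], [2, 1], [3, 9], [1, 8]]
`print(b[0])` → prints [7, 9, 700]
`print(len(b))` → prints 3
`print(c[0])` → prints [2, 1]

Answer:
[7, 9, 700]
3
[2, 1]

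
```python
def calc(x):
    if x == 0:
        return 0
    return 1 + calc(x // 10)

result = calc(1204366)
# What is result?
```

Count of digits of 1204366: 7

Answer: 7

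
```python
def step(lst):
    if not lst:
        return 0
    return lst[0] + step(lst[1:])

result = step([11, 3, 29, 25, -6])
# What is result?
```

11 + 3 + 29 + 25 + (-6) + 0 = 62

Answer: 62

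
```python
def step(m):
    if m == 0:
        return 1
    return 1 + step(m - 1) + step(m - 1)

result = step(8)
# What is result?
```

step(m) = 1 + 2·step(m-1), step(0)=1. Closed form: (1+1)·2^8 - 1 = 511.

Answer: 511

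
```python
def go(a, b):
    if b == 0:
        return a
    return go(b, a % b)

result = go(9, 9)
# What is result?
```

go(9, 9) -> go(9, 0) -> 9

Answer: 9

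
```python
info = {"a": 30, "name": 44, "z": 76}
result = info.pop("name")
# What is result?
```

Trace:
`info = {"a": 30, "name": 44, "z": 76}` → info = {'a': 30, 'name': 44, 'z': 76}
`result = info.pop("name")` → info = {'a': 30, 'z': 76}; result = 44
So result = 44

Answer: 44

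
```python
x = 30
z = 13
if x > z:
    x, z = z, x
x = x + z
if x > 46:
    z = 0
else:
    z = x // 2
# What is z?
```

Trace:
`x = 30` → x = 30
`z = 13` → z = 13
`if x > z: ...` → x > z is True → x = 13; z = 30
`x = x + z` → x = 43
`if x > 46: ...` → x > 46 is False, take else branch → z = 21
So z = 21

Answer: 21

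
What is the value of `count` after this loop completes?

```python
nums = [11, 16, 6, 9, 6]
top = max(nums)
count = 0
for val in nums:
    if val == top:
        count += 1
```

Count of max value 16 in [11, 16, 6, 9, 6]
`count` takes the values: 0 → 1

Answer: 1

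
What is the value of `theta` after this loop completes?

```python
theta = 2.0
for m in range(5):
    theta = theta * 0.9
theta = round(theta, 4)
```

Exponential decay: 2.0 * 0.9^5
`theta` takes the values: 2.0 → 1.8 → 1.62 → 1.458 → 1.3122 → 1.18098 → 1.181

Answer: 1.181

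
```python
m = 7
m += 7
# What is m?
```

Trace:
`m = 7` → m = 7
`m += 7` → m = 14
So m = 14

Answer: 14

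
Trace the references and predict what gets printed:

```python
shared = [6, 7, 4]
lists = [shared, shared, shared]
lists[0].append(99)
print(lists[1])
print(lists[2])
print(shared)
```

Key concept: list of same reference.
Step by step:
`shared = [6, 7, 4]` → shared = [6, 7, 4]
`lists = [shared, shared, shared]` → lists = [[6, 7, 4], [6, 7, 4], [6, 7, 4]]
`lists[0].append(99)` → shared = [6, 7, 4, 99]; lists = [[6, 7, 4, 99], [6, 7, 4, 99], [6, 7, 4, 99]]
`print(lists[1])` → prints [6, 7, 4, 99]
`print(lists[2])` → prints [6, 7, 4, 99]
`print(shared)` → prints [6, 7, 4, 99]

Answer:
[6, 7, 4, 99]
[6, 7, 4, 99]
[6, 7, 4, 99]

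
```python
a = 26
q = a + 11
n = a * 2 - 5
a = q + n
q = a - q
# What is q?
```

Trace:
`a = 26` → a = 26
`q = a + 11` → q = 37
`n = a * 2 - 5` → n = 47
`a = q + n` → a = 84
`q = a - q` → q = 47
So q = 47

Answer: 47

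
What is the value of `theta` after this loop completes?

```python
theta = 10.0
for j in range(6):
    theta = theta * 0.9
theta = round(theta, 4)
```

Exponential decay: 10.0 * 0.9^6
`theta` takes the values: 10.0 → 9.0 → 8.1 → 7.29 → 6.561 → 5.9049 → 5.31441 → 5.3144

Answer: 5.3144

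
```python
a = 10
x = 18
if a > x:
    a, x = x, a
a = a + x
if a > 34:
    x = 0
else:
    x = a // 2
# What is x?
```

Trace:
`a = 10` → a = 10
`x = 18` → x = 18
`if a > x: ...` → a > x is False → no variable changes
`a = a + x` → a = 28
`if a > 34: ...` → a > 34 is False, take else branch → x = 14
So x = 14

Answer: 14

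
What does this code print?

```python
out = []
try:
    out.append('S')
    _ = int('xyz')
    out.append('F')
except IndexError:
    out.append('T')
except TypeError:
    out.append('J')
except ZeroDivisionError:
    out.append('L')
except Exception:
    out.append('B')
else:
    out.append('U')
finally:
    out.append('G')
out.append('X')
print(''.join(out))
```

Execution trace: 'S' (try body) → 'B' (except Exception) → 'G' (finally) → 'X' (after the try/except). Output: SBGX

Answer: SBGX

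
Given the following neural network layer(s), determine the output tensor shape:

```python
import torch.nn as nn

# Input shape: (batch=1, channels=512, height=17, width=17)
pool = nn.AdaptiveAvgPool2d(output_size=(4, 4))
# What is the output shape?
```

Input: (1, 512, 17, 17) -> Output: (1, 512, 4, 4)

Answer: (1, 512, 4, 4)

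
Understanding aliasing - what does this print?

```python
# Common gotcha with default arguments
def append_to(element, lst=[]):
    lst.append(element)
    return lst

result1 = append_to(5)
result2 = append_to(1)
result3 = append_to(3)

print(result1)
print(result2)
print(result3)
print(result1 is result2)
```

Key concept: mutable default argument gotcha.
Step by step:
`result1 = append_to(5)` → result1 = [5]
`result2 = append_to(1)` → result1 = [5, 1] (same object as result2); result2 = [5, 1] (same object as result1)
`result3 = append_to(3)` → result1 = [5, 1, 3] (same object as result2, result3); result2 = [5, 1, 3] (same object as result1, result3); result3 = [5, 1, 3] (same object as result1, result2)
`print(result1)` → prints [5, 1, 3]
`print(result2)` → prints [5, 1, 3]
`print(result3)` → prints [5, 1, 3]
`print(result1 is result2)` → prints True

Answer:
[5, 1, 3]
[5, 1, 3]
[5, 1, 3]
True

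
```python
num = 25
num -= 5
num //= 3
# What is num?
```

Trace:
`num = 25` → num = 25
`num -= 5` → num = 20
`num //= 3` → num = 6
So num = 6

Answer: 6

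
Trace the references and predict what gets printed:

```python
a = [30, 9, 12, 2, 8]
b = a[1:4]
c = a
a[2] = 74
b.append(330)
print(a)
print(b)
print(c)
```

Key concept: slice vs alias.
Step by step:
`a = [30, 9, 12, 2, 8]` → a = [30, 9, 12, 2, 8]
`b = a[1:4]` → b = [9, 12, 2]
`c = a` → c = [30, 9, 12, 2, 8] (same object as a)
`a[2] = 74` → a = [30, 9, 74, 2, 8] (same object as c); c = [30, 9, 74, 2, 8] (same object as a)
`b.append(330)` → b = [9, 12, 2, 330]
`print(a)` → prints [30, 9, 74, 2, 8]
`print(b)` → prints [9, 12, 2, 330]
`print(c)` → prints [30, 9, 74, 2, 8]

Answer:
[30, 9, 74, 2, 8]
[9, 12, 2, 330]
[30, 9, 74, 2, 8]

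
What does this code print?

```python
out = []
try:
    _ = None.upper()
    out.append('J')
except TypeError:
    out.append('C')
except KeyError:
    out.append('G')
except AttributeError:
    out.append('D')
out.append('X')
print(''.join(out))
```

Execution trace: 'D' (except AttributeError) → 'X' (after the try/except). Output: DX

Answer: DX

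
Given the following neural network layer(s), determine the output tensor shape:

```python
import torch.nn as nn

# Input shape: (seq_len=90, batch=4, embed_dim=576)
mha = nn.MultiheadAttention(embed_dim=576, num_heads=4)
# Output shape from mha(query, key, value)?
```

Input: (90, 4, 576) -> Output: (90, 4, 576)

Answer: (90, 4, 576)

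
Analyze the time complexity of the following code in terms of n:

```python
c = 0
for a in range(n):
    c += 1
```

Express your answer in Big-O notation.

Each loop level contributes: n. Multiplying the contributions gives O(n).

Answer: O(n)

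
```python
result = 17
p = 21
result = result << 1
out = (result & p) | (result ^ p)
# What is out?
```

Trace:
`result = 17` → result = 17
`p = 21` → p = 21
`result = result << 1` → result = 34
`out = (result & p) | (result ^ p)` → out = 55
So out = 55

Answer: 55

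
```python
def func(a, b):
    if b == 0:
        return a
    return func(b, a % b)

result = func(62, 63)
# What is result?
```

func(62, 63) -> func(63, 62) -> func(62, 1) -> func(1, 0) -> 1

Answer: 1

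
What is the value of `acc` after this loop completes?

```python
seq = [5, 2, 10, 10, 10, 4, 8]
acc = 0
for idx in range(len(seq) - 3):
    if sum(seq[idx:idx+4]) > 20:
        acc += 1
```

Count windows with sum > 20
`acc` takes the values: 0 → 1 → 2 → 3 → 4

Answer: 4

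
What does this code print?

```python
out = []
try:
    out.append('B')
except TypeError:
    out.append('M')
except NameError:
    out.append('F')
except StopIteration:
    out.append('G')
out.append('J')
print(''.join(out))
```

Execution trace: 'B' (try body, no exception) → 'J' (after the try/except). Output: BJ

Answer: BJ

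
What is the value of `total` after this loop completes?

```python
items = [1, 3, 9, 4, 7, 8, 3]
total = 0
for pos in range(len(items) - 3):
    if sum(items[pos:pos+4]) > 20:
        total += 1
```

Count windows with sum > 20
`total` takes the values: 0 → 1 → 2 → 3

Answer: 3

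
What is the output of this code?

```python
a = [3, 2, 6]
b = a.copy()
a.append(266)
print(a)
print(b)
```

Key concept: list.copy() creates independent copy.
Step by step:
`a = [3, 2, 6]` → a = [3, 2, 6]
`b = a.copy()` → b = [3, 2, 6]
`a.append(266)` → a = [3, 2, 6, 266]
`print(a)` → prints [3, 2, 6, 266]
`print(b)` → prints [3, 2, 6]

Answer:
[3, 2, 6, 266]
[3, 2, 6]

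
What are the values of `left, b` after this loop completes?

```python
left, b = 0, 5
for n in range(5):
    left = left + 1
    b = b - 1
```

left goes 0→5, b goes 5→0
`left, b` takes the values: (0, 5) → (1, 5) → (1, 4) → (2, 4) → (2, 3) → (3, 3) → (3, 2) → (4, 2) → (4, 1) → (5, 1) → (5, 0)

Answer: 5, 0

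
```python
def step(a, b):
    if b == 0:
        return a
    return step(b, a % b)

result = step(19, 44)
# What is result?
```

step(19, 44) -> step(44, 19) -> step(19, 6) -> step(6, 1) -> step(1, 0) -> 1

Answer: 1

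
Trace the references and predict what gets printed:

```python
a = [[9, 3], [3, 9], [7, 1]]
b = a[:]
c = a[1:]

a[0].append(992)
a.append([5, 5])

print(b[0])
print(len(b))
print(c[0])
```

Key concept: slice with nested mutation.
Step by step:
`a = [[9, 3], [3, 9], [7, 1]]` → a = [[9, 3], [3, 9], [7, 1]]
`b = a[:]` → b = [[9, 3], [3, 9], [7, 1]]
`c = a[1:]` → c = [[3, 9], [7, 1]]
`a[0].append(992)` → a = [[9, 3, 992], [3, 9], [7, 1]]; b = [[9, 3, 992], [3, 9], [7, 1]]
`a.append([5, 5])` → a = [[9, 3, 992], [3, 9], [7, 1], [5, 5]]
`print(b[0])` → prints [9, 3, 992]
`print(len(b))` → prints 3
`print(c[0])` → prints [3, 9]

Answer:
[9, 3, 992]
3
[3, 9]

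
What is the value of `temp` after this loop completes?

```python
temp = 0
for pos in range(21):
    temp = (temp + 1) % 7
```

Increment mod 7, 21 times = 0
`temp` takes the values: 0 → 1 → 2 → 3 → 4 → 5 → 6 → 0 → 1 → 2 → 3 → 4 → 5 → 6 → 0 → 1 → 2 → 3 → 4 → 5 → 6 → 0

Answer: 0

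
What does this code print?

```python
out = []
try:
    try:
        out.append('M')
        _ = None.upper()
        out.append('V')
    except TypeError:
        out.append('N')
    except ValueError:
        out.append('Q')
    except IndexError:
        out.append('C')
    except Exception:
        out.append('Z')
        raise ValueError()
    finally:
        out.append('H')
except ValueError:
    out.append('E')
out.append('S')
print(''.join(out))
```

Execution trace: 'M' (inner try body) → 'Z' (inner except Exception) → 'H' (inner finally) → 'E' (outer except ValueError) → 'S' (after the try/except). Output: MZHES

Answer: MZHES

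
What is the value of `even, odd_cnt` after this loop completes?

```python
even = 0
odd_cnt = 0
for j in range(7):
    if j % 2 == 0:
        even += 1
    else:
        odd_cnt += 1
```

Count evens and odds in range(7)
`even, odd_cnt` takes the values: (0, 0) → (1, 0) → (1, 1) → (2, 1) → (2, 2) → (3, 2) → (3, 3) → (4, 3)

Answer: 4, 3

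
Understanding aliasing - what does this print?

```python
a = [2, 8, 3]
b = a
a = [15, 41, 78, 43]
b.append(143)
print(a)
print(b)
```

Key concept: rebinding vs mutation: a is rebound to a new list, b still points at the original.
Step by step:
`a = [2, 8, 3]` → a = [2, 8, 3]
`b = a` → b = [2, 8, 3] (same object as a)
`a = [15, 41, 78, 43]` → a = [15, 41, 78, 43]
`b.append(143)` → b = [2, 8, 3, 143]
`print(a)` → prints [15, 41, 78, 43]
`print(b)` → prints [2, 8, 3, 143]

Answer:
[15, 41, 78, 43]
[2, 8, 3, 143]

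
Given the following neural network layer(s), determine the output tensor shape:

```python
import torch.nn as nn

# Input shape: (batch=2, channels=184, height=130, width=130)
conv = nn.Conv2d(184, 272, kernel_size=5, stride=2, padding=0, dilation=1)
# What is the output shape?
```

Input: (2, 184, 130, 130) -> Output: (2, 272, 63, 63)

Answer: (2, 272, 63, 63)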